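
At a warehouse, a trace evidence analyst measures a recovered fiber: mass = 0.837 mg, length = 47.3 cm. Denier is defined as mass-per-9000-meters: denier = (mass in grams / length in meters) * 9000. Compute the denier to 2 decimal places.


Denier calculation:
Mass in grams = 0.837 mg / 1000 = 0.000837 g
Length in meters = 47.3 cm / 100 = 0.473 m
Linear density = mass / length = 0.000837 / 0.473 = 0.00176956 g/m
Denier = (g/m) * 9000 = 0.00176956 * 9000 = 15.93

15.93


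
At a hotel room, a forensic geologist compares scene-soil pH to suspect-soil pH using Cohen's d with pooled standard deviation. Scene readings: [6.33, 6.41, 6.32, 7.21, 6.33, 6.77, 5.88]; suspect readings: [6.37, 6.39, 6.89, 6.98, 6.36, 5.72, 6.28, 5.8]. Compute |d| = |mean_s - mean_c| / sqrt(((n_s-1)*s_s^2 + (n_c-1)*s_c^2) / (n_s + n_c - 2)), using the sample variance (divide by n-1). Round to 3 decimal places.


Pooled-variance Cohen's d for soil pH comparison:
Scene mean = 45.25 / 7 = 6.464286
Suspect mean = 50.79 / 8 = 6.34875
Scene sample variance s_s^2 = 0.175129
Suspect sample variance s_c^2 = 0.19927
Pooled variance = ((n_s-1)*s_s^2 + (n_c-1)*s_c^2) / (n_s + n_c - 2) = 0.188128
Pooled SD = sqrt(0.188128) = 0.433737
Mean difference = 0.115536
|d| = |0.115536| / 0.433737 = 0.266

0.266


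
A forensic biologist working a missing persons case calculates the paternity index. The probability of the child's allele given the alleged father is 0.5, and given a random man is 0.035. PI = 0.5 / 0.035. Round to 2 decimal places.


Paternity Index calculation:
PI = P(allele|father) / P(allele|random)
PI = 0.5 / 0.035
PI = 14.29

14.29


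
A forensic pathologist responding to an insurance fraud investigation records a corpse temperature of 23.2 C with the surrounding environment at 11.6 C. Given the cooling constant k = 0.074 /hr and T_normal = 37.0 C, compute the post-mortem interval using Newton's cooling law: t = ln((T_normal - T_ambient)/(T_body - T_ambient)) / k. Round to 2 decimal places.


Using Newton's law of cooling:
t = ln((T_normal - T_ambient) / (T_body - T_ambient)) / k
T_normal - T_ambient = 25.4
T_body - T_ambient = 11.6
Ratio = 2.189655
ln(ratio) = 0.783744
t = 0.783744 / 0.074 = 10.59 hours

10.59


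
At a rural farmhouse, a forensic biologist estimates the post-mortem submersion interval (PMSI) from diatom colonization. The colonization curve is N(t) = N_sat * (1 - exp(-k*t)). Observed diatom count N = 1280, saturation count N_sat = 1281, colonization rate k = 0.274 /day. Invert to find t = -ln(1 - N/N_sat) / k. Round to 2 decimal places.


PMSI from diatom colonization curve:
N / N_sat = 1280 / 1281 = 0.999219
1 - N/N_sat = 0.000781
ln(1 - N/N_sat) = -7.154935
t = -ln(1 - N/N_sat) / k = -(-7.154935) / 0.274 = 26.11 days

26.11


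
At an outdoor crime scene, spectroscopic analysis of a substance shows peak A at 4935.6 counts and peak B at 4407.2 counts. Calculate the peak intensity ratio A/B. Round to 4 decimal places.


Spectral peak ratio:
Peak A = 4935.6 counts
Peak B = 4407.2 counts
Ratio = 4935.6 / 4407.2 = 1.1199

1.1199


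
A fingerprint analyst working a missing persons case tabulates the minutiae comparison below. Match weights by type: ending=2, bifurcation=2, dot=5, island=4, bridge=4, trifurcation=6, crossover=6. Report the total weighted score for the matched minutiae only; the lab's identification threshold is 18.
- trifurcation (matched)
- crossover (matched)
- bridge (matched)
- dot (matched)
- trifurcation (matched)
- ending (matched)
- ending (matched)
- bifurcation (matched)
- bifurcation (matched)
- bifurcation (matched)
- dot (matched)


Weighted minutiae match score:
  trifurcation: matched, +6 (running total 6)
  crossover: matched, +6 (running total 12)
  bridge: matched, +4 (running total 16)
  dot: matched, +5 (running total 21)
  trifurcation: matched, +6 (running total 27)
  ending: matched, +2 (running total 29)
  ending: matched, +2 (running total 31)
  bifurcation: matched, +2 (running total 33)
  bifurcation: matched, +2 (running total 35)
  bifurcation: matched, +2 (running total 37)
  dot: matched, +5 (running total 42)
Total score = 42
Threshold = 18; verdict = identification

42


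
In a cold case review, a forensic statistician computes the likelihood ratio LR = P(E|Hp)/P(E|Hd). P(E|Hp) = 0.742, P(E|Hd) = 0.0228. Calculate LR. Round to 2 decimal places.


Likelihood ratio calculation:
LR = P(E|Hp) / P(E|Hd)
LR = 0.742 / 0.0228
LR = 32.54

32.54


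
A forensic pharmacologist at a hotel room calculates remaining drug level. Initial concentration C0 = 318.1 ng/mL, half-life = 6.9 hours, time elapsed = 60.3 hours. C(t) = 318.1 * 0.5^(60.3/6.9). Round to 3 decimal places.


Drug concentration decay:
Number of half-lives = t / t_half = 60.3 / 6.9 = 8.73913
Decay factor = 0.5^8.73913 = 0.00234024
C(t) = 318.1 * 0.00234024 = 0.744 ng/mL

0.744


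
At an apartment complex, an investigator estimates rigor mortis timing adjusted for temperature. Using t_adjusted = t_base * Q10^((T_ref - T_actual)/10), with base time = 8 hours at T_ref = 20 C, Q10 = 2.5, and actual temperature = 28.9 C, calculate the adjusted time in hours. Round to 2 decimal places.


Rigor mortis time adjustment:
Exponent = (T_ref - T_actual) / 10 = (20 - 28.9) / 10 = -0.89
Q10 factor = 2.5^-0.89 = 0.44242
t_adjusted = 8 * 0.44242 = 3.54 hours

3.54


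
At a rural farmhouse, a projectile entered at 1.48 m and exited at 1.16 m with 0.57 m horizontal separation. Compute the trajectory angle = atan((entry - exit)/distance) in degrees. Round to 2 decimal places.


Bullet trajectory angle:
Height difference = 1.48 - 1.16 = 0.32 m
angle = atan(0.32 / 0.57)
angle = atan(0.561404)
angle = 29.31 degrees

29.31


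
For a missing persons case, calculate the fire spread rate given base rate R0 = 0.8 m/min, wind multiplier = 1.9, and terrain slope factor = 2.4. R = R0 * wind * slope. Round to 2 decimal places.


Fire spread rate calculation:
R = R0 * wind_factor * slope_factor
= 0.8 * 1.9 * 2.4
= 1.52 * 2.4
= 3.65 m/min

3.65


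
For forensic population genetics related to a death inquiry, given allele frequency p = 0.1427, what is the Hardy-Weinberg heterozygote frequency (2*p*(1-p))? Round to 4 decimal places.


Hardy-Weinberg heterozygote frequency:
q = 1 - p = 1 - 0.1427 = 0.8573
2pq = 2 * 0.1427 * 0.8573 = 0.2447

0.2447


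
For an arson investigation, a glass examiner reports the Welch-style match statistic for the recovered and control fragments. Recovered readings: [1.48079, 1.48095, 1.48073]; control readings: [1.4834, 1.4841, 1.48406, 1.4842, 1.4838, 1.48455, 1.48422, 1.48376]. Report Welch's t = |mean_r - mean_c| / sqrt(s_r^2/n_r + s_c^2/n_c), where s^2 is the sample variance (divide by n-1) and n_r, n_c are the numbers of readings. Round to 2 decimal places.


Welch's t-criterion for glass RI comparison:
Recovered mean = sum / n_r = 4.44247 / 3 = 1.4808233
Control mean = sum / n_c = 11.87209 / 8 = 1.4840113
Recovered sample variance s_r^2 = 1.29333e-08
Control sample variance s_c^2 = 1.23013e-07
Welch SE (unpooled) = sqrt(s_r^2/n_r + s_c^2/n_c) = sqrt(4.31111e-09 + 1.53766e-08) = sqrt(1.96877e-08) = 0.000140313
|mean_r - mean_c| = 0.00318792
t = 0.00318792 / 0.000140313 = 22.72

22.72


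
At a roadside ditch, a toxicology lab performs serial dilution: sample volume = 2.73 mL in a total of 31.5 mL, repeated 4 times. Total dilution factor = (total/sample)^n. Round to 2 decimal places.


Dilution factor calculation:
Single dilution = V_total / V_sample = 31.5 / 2.73 ≈ 11.538462
Number of dilutions = 4
Total DF = (31.5 / 2.73)^4 (full precision, rounded at the end) = 17725.22

17725.22


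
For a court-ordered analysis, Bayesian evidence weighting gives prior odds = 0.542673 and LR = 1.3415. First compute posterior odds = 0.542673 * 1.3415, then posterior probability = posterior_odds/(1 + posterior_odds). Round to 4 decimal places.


Bayesian evidence evaluation:
Posterior odds = prior_odds * LR = 0.542673 * 1.3415 = 0.7279958
Posterior probability = posterior_odds / (1 + posterior_odds)
= 0.7279958 / (1 + 0.7279958)
= 0.7279958 / 1.7279958
= 0.4213

0.4213


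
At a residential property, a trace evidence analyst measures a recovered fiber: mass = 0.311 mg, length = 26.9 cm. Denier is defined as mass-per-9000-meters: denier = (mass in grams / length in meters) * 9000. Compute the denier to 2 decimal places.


Denier calculation:
Mass in grams = 0.311 mg / 1000 = 0.000311 g
Length in meters = 26.9 cm / 100 = 0.269 m
Linear density = mass / length = 0.000311 / 0.269 = 0.00115613 g/m
Denier = (g/m) * 9000 = 0.00115613 * 9000 = 10.41

10.41


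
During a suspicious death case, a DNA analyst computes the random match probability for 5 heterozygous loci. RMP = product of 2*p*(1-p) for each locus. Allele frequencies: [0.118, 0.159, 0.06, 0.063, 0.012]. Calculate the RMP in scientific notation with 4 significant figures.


Computing RMP for 5 loci:
Locus 1: 2 * 0.118 * 0.882 = 0.208152
Locus 2: 2 * 0.159 * 0.841 = 0.267438
Locus 3: 2 * 0.06 * 0.94 = 0.1128
Locus 4: 2 * 0.063 * 0.937 = 0.118062
Locus 5: 2 * 0.012 * 0.988 = 0.023712
RMP = 1.758e-05

1.758e-05


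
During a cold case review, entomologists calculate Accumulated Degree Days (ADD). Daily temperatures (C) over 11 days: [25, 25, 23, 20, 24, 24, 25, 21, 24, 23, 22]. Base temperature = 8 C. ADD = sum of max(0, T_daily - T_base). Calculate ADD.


Computing ADD day by day:
Day 1: max(0, 25 - 8) = 17
Day 2: max(0, 25 - 8) = 17
Day 3: max(0, 23 - 8) = 15
Day 4: max(0, 20 - 8) = 12
Day 5: max(0, 24 - 8) = 16
Day 6: max(0, 24 - 8) = 16
Day 7: max(0, 25 - 8) = 17
Day 8: max(0, 21 - 8) = 13
Day 9: max(0, 24 - 8) = 16
Day 10: max(0, 23 - 8) = 15
Day 11: max(0, 22 - 8) = 14
Total ADD = 168

168


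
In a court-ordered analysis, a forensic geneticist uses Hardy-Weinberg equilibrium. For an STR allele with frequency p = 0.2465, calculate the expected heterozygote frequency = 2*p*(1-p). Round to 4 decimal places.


Hardy-Weinberg heterozygote frequency:
q = 1 - p = 1 - 0.2465 = 0.7535
2pq = 2 * 0.2465 * 0.7535 = 0.3715

0.3715


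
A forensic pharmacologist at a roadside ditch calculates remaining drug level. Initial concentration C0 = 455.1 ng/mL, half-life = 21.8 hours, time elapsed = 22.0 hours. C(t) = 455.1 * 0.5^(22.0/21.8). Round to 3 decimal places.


Drug concentration decay:
Number of half-lives = t / t_half = 22.0 / 21.8 = 1.009174
Decay factor = 0.5^1.009174 = 0.49683062
C(t) = 455.1 * 0.49683062 = 226.108 ng/mL

226.108


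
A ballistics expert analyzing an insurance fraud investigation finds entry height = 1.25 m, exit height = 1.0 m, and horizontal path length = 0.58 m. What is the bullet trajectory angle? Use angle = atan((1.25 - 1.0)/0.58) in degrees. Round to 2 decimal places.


Bullet trajectory angle:
Height difference = 1.25 - 1.0 = 0.25 m
angle = atan(0.25 / 0.58)
angle = atan(0.431034)
angle = 23.32 degrees

23.32


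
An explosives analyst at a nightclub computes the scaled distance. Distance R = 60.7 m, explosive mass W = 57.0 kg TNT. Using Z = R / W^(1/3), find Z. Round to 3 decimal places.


Scaled distance calculation:
W^(1/3) = 57.0^(1/3) = 3.848501
Z = R / W^(1/3) = 60.7 / 3.848501
Z = 15.772 m/kg^(1/3)

15.772


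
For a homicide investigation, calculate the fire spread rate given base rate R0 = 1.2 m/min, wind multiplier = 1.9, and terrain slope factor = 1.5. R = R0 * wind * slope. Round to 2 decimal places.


Fire spread rate calculation:
R = R0 * wind_factor * slope_factor
= 1.2 * 1.9 * 1.5
= 2.28 * 1.5
= 3.42 m/min

3.42


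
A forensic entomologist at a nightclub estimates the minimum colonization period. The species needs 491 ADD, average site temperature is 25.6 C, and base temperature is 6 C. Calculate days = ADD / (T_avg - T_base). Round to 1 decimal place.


Insect development time:
Effective temperature = avg_temp - T_base = 25.6 - 6 = 19.6 C
Days = ADD / effective_temp = 491 / 19.6 = 25.1 days

25.1


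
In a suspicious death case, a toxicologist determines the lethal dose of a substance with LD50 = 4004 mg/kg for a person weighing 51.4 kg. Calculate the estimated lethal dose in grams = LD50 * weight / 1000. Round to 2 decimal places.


Lethal dose calculation:
Lethal dose = LD50 * body_weight / 1000
= 4004 * 51.4 / 1000
= 205805.6 / 1000
= 205.81 g

205.81


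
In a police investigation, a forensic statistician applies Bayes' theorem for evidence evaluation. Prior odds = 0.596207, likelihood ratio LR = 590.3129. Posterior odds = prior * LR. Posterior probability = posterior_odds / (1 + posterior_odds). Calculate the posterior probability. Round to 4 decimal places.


Bayesian evidence evaluation:
Posterior odds = prior_odds * LR = 0.596207 * 590.3129 = 351.9487
Posterior probability = posterior_odds / (1 + posterior_odds)
= 351.9487 / (1 + 351.9487)
= 351.9487 / 352.9487
= 0.9972

0.9972


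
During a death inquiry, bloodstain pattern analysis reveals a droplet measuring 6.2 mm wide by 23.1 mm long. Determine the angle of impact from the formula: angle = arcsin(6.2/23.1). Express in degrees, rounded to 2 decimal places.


Blood spatter impact angle calculation:
width / length = 6.2 / 23.1 = 0.268398
angle = arcsin(0.268398)
angle = 15.57 degrees

15.57


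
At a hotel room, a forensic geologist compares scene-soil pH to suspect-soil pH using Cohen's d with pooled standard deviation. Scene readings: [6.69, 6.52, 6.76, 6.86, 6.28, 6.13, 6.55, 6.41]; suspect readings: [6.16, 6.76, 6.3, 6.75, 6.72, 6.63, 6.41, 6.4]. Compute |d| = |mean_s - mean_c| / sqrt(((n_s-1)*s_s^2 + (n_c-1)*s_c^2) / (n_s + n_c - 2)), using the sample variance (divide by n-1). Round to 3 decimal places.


Pooled-variance Cohen's d for soil pH comparison:
Scene mean = 52.2 / 8 = 6.525
Suspect mean = 52.13 / 8 = 6.51625
Scene sample variance s_s^2 = 0.060657
Suspect sample variance s_c^2 = 0.052427
Pooled variance = ((n_s-1)*s_s^2 + (n_c-1)*s_c^2) / (n_s + n_c - 2) = 0.056542
Pooled SD = sqrt(0.056542) = 0.237786
Mean difference = 0.00875
|d| = |0.00875| / 0.237786 = 0.037

0.037


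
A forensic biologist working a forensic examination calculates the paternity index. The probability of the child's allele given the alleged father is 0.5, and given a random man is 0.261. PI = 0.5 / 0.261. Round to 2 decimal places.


Paternity Index calculation:
PI = P(allele|father) / P(allele|random)
PI = 0.5 / 0.261
PI = 1.92

1.92


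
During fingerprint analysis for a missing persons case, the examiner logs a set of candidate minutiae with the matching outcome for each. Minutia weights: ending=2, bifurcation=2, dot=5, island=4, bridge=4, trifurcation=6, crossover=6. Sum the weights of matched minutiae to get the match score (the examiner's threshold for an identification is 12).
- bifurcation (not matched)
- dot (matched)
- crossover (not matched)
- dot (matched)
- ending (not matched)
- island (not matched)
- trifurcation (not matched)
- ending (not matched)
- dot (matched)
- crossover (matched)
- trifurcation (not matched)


Weighted minutiae match score:
  bifurcation: not matched, +0
  dot: matched, +5 (running total 5)
  crossover: not matched, +0
  dot: matched, +5 (running total 10)
  ending: not matched, +0
  island: not matched, +0
  trifurcation: not matched, +0
  ending: not matched, +0
  dot: matched, +5 (running total 15)
  crossover: matched, +6 (running total 21)
  trifurcation: not matched, +0
Total score = 21
Threshold = 12; verdict = identification

21


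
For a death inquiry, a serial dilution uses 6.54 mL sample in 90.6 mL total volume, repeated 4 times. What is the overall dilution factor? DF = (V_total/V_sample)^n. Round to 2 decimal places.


Dilution factor calculation:
Single dilution = V_total / V_sample = 90.6 / 6.54 ≈ 13.853211
Number of dilutions = 4
Total DF = (90.6 / 6.54)^4 (full precision, rounded at the end) = 36830.01

36830.01


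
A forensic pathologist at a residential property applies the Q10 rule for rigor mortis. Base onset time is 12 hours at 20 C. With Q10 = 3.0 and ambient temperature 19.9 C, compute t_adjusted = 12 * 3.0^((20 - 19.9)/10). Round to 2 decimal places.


Rigor mortis time adjustment:
Exponent = (T_ref - T_actual) / 10 = (20 - 19.9) / 10 = 0.01
Q10 factor = 3.0^0.01 = 1.01105
t_adjusted = 12 * 1.01105 = 12.13 hours

12.13


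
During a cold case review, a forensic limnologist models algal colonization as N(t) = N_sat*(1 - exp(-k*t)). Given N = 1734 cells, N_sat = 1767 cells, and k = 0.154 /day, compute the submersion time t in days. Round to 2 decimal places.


PMSI from diatom colonization curve:
N / N_sat = 1734 / 1767 = 0.981324
1 - N/N_sat = 0.018676
ln(1 - N/N_sat) = -3.980516
t = -ln(1 - N/N_sat) / k = -(-3.980516) / 0.154 = 25.85 days

25.85


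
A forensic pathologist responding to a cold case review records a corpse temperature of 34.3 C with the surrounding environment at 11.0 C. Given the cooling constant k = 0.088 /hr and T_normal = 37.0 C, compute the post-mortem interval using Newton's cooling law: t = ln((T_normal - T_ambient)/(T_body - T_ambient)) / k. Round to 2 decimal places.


Using Newton's law of cooling:
t = ln((T_normal - T_ambient) / (T_body - T_ambient)) / k
T_normal - T_ambient = 26.0
T_body - T_ambient = 23.3
Ratio = 1.11588
ln(ratio) = 0.109643
t = 0.109643 / 0.088 = 1.25 hours

1.25


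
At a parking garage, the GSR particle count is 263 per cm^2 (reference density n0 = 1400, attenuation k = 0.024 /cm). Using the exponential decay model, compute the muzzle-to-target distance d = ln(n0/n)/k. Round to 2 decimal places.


GSR distance calculation:
n0/n = 1400 / 263 = 5.323194
ln(n0/n) = 1.672073
d = 1.672073 / 0.024 = 69.67 cm

69.67


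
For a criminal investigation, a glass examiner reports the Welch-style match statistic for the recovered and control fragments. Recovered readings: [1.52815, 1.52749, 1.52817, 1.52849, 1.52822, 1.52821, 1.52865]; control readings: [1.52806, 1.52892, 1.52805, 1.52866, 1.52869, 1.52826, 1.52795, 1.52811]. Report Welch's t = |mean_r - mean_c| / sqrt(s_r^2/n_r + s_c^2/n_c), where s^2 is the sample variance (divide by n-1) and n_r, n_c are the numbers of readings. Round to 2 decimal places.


Welch's t-criterion for glass RI comparison:
Recovered mean = sum / n_r = 10.69738 / 7 = 1.5281971
Control mean = sum / n_c = 12.2267 / 8 = 1.5283375
Recovered sample variance s_r^2 = 1.32424e-07
Control sample variance s_c^2 = 1.33593e-07
Welch SE (unpooled) = sqrt(s_r^2/n_r + s_c^2/n_c) = sqrt(1.89177e-08 + 1.66991e-08) = sqrt(3.56168e-08) = 0.000188724
|mean_r - mean_c| = 0.000140357
t = 0.000140357 / 0.000188724 = 0.74

0.74


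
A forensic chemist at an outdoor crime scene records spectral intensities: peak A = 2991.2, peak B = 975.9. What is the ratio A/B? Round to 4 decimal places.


Spectral peak ratio:
Peak A = 2991.2 counts
Peak B = 975.9 counts
Ratio = 2991.2 / 975.9 = 3.0651

3.0651


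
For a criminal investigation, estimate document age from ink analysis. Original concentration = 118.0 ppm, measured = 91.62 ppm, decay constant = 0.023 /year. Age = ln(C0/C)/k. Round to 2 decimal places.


Document age estimation:
C0/C = 118.0 / 91.62 = 1.287928
ln(C0/C) = 0.253035
t = 0.253035 / 0.023 = 11.00 years

11.00


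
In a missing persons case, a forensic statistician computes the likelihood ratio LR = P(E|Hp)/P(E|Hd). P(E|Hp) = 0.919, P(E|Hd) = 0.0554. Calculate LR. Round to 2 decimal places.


Likelihood ratio calculation:
LR = P(E|Hp) / P(E|Hd)
LR = 0.919 / 0.0554
LR = 16.59

16.59


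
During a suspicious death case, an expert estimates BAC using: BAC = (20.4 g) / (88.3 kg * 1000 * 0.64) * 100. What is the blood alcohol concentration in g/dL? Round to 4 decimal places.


Applying the Widmark formula:
BAC = (dose_g / (body_wt * 1000 * r)) * 100
Denominator = 88.3 * 1000 * 0.64 = 56512
BAC = (20.4 / 56512) * 100
BAC = 0.0361 g/dL

0.0361


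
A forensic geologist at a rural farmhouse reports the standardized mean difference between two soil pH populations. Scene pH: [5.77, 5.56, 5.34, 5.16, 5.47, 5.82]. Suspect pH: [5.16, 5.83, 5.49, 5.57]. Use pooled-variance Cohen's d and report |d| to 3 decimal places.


Pooled-variance Cohen's d for soil pH comparison:
Scene mean = 33.12 / 6 = 5.52
Suspect mean = 22.05 / 4 = 5.5125
Scene sample variance s_s^2 = 0.06372
Suspect sample variance s_c^2 = 0.076292
Pooled variance = ((n_s-1)*s_s^2 + (n_c-1)*s_c^2) / (n_s + n_c - 2) = 0.068434
Pooled SD = sqrt(0.068434) = 0.261599
Mean difference = 0.0075
|d| = |0.0075| / 0.261599 = 0.029

0.029


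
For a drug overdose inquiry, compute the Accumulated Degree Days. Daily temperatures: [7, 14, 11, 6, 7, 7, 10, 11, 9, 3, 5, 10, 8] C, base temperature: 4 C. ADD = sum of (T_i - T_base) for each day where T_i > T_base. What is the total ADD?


Computing ADD day by day:
Day 1: max(0, 7 - 4) = 3
Day 2: max(0, 14 - 4) = 10
Day 3: max(0, 11 - 4) = 7
Day 4: max(0, 6 - 4) = 2
Day 5: max(0, 7 - 4) = 3
Day 6: max(0, 7 - 4) = 3
Day 7: max(0, 10 - 4) = 6
Day 8: max(0, 11 - 4) = 7
Day 9: max(0, 9 - 4) = 5
Day 10: max(0, 3 - 4) = 0
Day 11: max(0, 5 - 4) = 1
Day 12: max(0, 10 - 4) = 6
Day 13: max(0, 8 - 4) = 4
Total ADD = 57

57


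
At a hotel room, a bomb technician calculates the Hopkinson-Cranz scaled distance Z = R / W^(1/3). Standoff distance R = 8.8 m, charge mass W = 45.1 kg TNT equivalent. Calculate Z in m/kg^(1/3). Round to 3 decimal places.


Scaled distance calculation:
W^(1/3) = 45.1^(1/3) = 3.559526
Z = R / W^(1/3) = 8.8 / 3.559526
Z = 2.472 m/kg^(1/3)

2.472


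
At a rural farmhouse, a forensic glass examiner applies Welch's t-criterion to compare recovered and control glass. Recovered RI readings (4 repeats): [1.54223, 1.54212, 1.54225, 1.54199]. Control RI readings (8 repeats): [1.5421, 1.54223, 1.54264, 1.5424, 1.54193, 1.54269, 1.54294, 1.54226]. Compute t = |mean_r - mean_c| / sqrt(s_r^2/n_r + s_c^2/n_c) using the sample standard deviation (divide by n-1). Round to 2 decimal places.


Welch's t-criterion for glass RI comparison:
Recovered mean = sum / n_r = 6.16859 / 4 = 1.5421475
Control mean = sum / n_c = 12.33919 / 8 = 1.5423988
Recovered sample variance s_r^2 = 1.42917e-08
Control sample variance s_c^2 = 1.13241e-07
Welch SE (unpooled) = sqrt(s_r^2/n_r + s_c^2/n_c) = sqrt(3.57292e-09 + 1.41551e-08) = sqrt(1.7728e-08) = 0.000133147
|mean_r - mean_c| = 0.00025125
t = 0.00025125 / 0.000133147 = 1.89

1.89


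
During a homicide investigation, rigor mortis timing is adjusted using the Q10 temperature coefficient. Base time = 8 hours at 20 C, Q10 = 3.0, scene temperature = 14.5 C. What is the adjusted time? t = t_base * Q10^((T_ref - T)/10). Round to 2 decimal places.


Rigor mortis time adjustment:
Exponent = (T_ref - T_actual) / 10 = (20 - 14.5) / 10 = 0.55
Q10 factor = 3.0^0.55 = 1.82986
t_adjusted = 8 * 1.82986 = 14.64 hours

14.64


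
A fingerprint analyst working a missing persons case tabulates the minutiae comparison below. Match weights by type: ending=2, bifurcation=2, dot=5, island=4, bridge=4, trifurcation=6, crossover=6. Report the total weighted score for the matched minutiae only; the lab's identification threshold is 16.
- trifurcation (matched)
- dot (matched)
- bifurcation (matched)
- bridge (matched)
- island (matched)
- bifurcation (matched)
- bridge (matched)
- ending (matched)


Weighted minutiae match score:
  trifurcation: matched, +6 (running total 6)
  dot: matched, +5 (running total 11)
  bifurcation: matched, +2 (running total 13)
  bridge: matched, +4 (running total 17)
  island: matched, +4 (running total 21)
  bifurcation: matched, +2 (running total 23)
  bridge: matched, +4 (running total 27)
  ending: matched, +2 (running total 29)
Total score = 29
Threshold = 16; verdict = identification

29


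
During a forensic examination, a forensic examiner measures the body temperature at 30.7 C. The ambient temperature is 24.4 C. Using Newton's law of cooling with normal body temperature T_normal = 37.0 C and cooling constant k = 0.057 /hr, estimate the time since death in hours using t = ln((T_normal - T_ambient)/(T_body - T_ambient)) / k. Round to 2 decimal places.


Using Newton's law of cooling:
t = ln((T_normal - T_ambient) / (T_body - T_ambient)) / k
T_normal - T_ambient = 12.6
T_body - T_ambient = 6.3
Ratio = 2
ln(ratio) = 0.693147
t = 0.693147 / 0.057 = 12.16 hours

12.16


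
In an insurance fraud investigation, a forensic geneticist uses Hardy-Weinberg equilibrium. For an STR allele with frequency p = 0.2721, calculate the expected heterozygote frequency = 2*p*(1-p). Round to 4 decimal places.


Hardy-Weinberg heterozygote frequency:
q = 1 - p = 1 - 0.2721 = 0.7279
2pq = 2 * 0.2721 * 0.7279 = 0.3961

0.3961


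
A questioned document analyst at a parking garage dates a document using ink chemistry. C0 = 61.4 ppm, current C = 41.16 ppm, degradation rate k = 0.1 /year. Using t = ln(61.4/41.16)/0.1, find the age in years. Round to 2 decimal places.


Document age estimation:
C0/C = 61.4 / 41.16 = 1.49174
ln(C0/C) = 0.399943
t = 0.399943 / 0.1 = 4.00 years

4.00


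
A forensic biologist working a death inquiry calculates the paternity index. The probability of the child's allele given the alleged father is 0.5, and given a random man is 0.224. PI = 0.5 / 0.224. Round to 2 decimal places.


Paternity Index calculation:
PI = P(allele|father) / P(allele|random)
PI = 0.5 / 0.224
PI = 2.23

2.23


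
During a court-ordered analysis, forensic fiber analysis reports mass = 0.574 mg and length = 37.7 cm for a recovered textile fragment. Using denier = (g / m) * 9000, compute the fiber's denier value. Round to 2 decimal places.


Denier calculation:
Mass in grams = 0.574 mg / 1000 = 0.000574 g
Length in meters = 37.7 cm / 100 = 0.377 m
Linear density = mass / length = 0.000574 / 0.377 = 0.00152255 g/m
Denier = (g/m) * 9000 = 0.00152255 * 9000 = 13.70

13.70


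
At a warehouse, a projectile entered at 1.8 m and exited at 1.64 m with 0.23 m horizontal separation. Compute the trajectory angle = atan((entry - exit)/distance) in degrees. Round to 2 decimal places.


Bullet trajectory angle:
Height difference = 1.8 - 1.64 = 0.16 m
angle = atan(0.16 / 0.23)
angle = atan(0.695652)
angle = 34.82 degrees

34.82


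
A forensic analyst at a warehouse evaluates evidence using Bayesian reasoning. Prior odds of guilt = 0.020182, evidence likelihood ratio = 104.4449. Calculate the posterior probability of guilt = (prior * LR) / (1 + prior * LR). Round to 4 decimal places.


Bayesian evidence evaluation:
Posterior odds = prior_odds * LR = 0.020182 * 104.4449 = 2.107907
Posterior probability = posterior_odds / (1 + posterior_odds)
= 2.107907 / (1 + 2.107907)
= 2.107907 / 3.107907
= 0.6782

0.6782


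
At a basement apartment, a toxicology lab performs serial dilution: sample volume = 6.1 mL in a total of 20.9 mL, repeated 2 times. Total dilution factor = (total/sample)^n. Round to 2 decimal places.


Dilution factor calculation:
Single dilution = V_total / V_sample = 20.9 / 6.1 ≈ 3.42623
Number of dilutions = 2
Total DF = (20.9 / 6.1)^2 (full precision, rounded at the end) = 11.74

11.74


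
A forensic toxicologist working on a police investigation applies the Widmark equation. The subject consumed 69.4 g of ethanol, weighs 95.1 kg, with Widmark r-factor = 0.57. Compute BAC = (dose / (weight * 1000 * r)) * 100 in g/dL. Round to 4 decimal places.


Applying the Widmark formula:
BAC = (dose_g / (body_wt * 1000 * r)) * 100
Denominator = 95.1 * 1000 * 0.57 = 54207
BAC = (69.4 / 54207) * 100
BAC = 0.1280 g/dL

0.1280


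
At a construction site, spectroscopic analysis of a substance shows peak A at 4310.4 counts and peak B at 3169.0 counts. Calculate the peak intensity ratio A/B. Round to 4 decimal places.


Spectral peak ratio:
Peak A = 4310.4 counts
Peak B = 3169.0 counts
Ratio = 4310.4 / 3169.0 = 1.3602

1.3602


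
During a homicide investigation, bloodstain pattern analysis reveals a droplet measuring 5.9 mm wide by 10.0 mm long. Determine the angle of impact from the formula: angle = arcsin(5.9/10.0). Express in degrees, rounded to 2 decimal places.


Blood spatter impact angle calculation:
width / length = 5.9 / 10.0 = 0.59
angle = arcsin(0.59)
angle = 36.16 degrees

36.16


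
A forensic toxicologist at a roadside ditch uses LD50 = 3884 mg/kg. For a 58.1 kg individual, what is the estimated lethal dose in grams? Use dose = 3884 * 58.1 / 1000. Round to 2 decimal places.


Lethal dose calculation:
Lethal dose = LD50 * body_weight / 1000
= 3884 * 58.1 / 1000
= 225660.4 / 1000
= 225.66 g

225.66


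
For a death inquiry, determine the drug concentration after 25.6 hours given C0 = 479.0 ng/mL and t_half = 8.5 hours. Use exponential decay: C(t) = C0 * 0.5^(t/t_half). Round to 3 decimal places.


Drug concentration decay:
Number of half-lives = t / t_half = 25.6 / 8.5 = 3.011765
Decay factor = 0.5^3.011765 = 0.12398479
C(t) = 479.0 * 0.12398479 = 59.389 ng/mL

59.389


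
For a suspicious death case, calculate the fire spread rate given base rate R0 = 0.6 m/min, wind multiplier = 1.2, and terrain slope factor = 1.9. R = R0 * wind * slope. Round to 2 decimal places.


Fire spread rate calculation:
R = R0 * wind_factor * slope_factor
= 0.6 * 1.2 * 1.9
= 0.72 * 1.9
= 1.37 m/min

1.37


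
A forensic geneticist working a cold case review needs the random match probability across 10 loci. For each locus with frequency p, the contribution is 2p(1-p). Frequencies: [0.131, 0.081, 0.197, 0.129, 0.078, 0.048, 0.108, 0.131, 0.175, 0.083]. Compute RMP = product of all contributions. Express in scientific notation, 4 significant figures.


Computing RMP for 10 loci:
Locus 1: 2 * 0.131 * 0.869 = 0.227678
Locus 2: 2 * 0.081 * 0.919 = 0.148878
Locus 3: 2 * 0.197 * 0.803 = 0.316382
Locus 4: 2 * 0.129 * 0.871 = 0.224718
Locus 5: 2 * 0.078 * 0.922 = 0.143832
Locus 6: 2 * 0.048 * 0.952 = 0.091392
Locus 7: 2 * 0.108 * 0.892 = 0.192672
Locus 8: 2 * 0.131 * 0.869 = 0.227678
Locus 9: 2 * 0.175 * 0.825 = 0.28875
Locus 10: 2 * 0.083 * 0.917 = 0.152222
RMP = 6.108e-08

6.108e-08


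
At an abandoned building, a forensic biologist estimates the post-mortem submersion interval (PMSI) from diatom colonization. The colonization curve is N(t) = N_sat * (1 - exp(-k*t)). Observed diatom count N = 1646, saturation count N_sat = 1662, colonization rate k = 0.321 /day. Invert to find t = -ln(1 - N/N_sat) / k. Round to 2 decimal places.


PMSI from diatom colonization curve:
N / N_sat = 1646 / 1662 = 0.990373
1 - N/N_sat = 0.009627
ln(1 - N/N_sat) = -4.643184
t = -ln(1 - N/N_sat) / k = -(-4.643184) / 0.321 = 14.46 days

14.46


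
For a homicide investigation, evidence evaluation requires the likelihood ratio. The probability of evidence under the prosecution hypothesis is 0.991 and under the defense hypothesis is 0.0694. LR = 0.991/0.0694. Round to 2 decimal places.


Likelihood ratio calculation:
LR = P(E|Hp) / P(E|Hd)
LR = 0.991 / 0.0694
LR = 14.28

14.28


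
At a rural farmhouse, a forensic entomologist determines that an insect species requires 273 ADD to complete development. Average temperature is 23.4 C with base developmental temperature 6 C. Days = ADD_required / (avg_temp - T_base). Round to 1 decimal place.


Insect development time:
Effective temperature = avg_temp - T_base = 23.4 - 6 = 17.4 C
Days = ADD / effective_temp = 273 / 17.4 = 15.7 days

15.7


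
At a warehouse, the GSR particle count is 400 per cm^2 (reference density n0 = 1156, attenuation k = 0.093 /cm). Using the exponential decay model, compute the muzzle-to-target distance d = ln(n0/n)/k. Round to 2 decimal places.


GSR distance calculation:
n0/n = 1156 / 400 = 2.89
ln(n0/n) = 1.061257
d = 1.061257 / 0.093 = 11.41 cm

11.41


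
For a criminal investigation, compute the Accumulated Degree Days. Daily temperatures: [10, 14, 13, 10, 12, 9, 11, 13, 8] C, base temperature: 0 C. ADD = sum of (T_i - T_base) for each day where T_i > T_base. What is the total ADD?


Computing ADD day by day:
Day 1: max(0, 10 - 0) = 10
Day 2: max(0, 14 - 0) = 14
Day 3: max(0, 13 - 0) = 13
Day 4: max(0, 10 - 0) = 10
Day 5: max(0, 12 - 0) = 12
Day 6: max(0, 9 - 0) = 9
Day 7: max(0, 11 - 0) = 11
Day 8: max(0, 13 - 0) = 13
Day 9: max(0, 8 - 0) = 8
Total ADD = 100

100


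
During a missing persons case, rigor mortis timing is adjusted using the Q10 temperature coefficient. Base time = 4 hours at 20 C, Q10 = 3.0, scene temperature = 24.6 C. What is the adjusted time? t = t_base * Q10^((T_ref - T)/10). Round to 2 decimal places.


Rigor mortis time adjustment:
Exponent = (T_ref - T_actual) / 10 = (20 - 24.6) / 10 = -0.46
Q10 factor = 3.0^-0.46 = 0.60329
t_adjusted = 4 * 0.60329 = 2.41 hours

2.41


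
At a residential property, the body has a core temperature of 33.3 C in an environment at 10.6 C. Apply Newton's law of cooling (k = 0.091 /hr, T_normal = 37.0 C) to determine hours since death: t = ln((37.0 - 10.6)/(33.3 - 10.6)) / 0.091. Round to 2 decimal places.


Using Newton's law of cooling:
t = ln((T_normal - T_ambient) / (T_body - T_ambient)) / k
T_normal - T_ambient = 26.4
T_body - T_ambient = 22.7
Ratio = 1.162996
ln(ratio) = 0.150999
t = 0.150999 / 0.091 = 1.66 hours

1.66


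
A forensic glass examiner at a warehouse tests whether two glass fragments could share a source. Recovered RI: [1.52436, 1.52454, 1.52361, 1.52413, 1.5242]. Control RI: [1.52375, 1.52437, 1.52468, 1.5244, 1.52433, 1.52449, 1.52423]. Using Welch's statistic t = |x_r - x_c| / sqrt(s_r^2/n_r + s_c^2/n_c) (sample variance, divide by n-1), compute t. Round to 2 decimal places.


Welch's t-criterion for glass RI comparison:
Recovered mean = sum / n_r = 7.62084 / 5 = 1.524168
Control mean = sum / n_c = 10.67025 / 7 = 1.5243214
Recovered sample variance s_r^2 = 1.2227e-07
Control sample variance s_c^2 = 8.34143e-08
Welch SE (unpooled) = sqrt(s_r^2/n_r + s_c^2/n_c) = sqrt(2.4454e-08 + 1.19163e-08) = sqrt(3.63703e-08) = 0.00019071
|mean_r - mean_c| = 0.000153429
t = 0.000153429 / 0.00019071 = 0.80

0.80


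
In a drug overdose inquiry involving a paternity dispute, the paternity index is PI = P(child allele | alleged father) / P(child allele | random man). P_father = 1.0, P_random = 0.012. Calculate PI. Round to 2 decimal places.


Paternity Index calculation:
PI = P(allele|father) / P(allele|random)
PI = 1.0 / 0.012
PI = 83.33

83.33


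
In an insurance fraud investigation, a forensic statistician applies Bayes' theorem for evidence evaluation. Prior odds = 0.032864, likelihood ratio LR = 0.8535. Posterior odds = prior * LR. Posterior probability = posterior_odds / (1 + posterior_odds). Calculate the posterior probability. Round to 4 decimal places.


Bayesian evidence evaluation:
Posterior odds = prior_odds * LR = 0.032864 * 0.8535 = 0.02804942
Posterior probability = posterior_odds / (1 + posterior_odds)
= 0.02804942 / (1 + 0.02804942)
= 0.02804942 / 1.02804942
= 0.0273

0.0273


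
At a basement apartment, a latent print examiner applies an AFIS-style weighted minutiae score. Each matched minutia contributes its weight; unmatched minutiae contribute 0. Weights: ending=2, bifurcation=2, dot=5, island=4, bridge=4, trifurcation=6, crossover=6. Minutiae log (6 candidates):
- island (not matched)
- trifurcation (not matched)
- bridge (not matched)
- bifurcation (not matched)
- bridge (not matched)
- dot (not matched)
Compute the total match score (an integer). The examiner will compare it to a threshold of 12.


Weighted minutiae match score:
  island: not matched, +0
  trifurcation: not matched, +0
  bridge: not matched, +0
  bifurcation: not matched, +0
  bridge: not matched, +0
  dot: not matched, +0
Total score = 0
Threshold = 12; verdict = inconclusive

0


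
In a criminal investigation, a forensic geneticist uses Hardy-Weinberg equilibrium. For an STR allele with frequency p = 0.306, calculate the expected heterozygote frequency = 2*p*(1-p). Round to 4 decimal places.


Hardy-Weinberg heterozygote frequency:
q = 1 - p = 1 - 0.306 = 0.694
2pq = 2 * 0.306 * 0.694 = 0.4247

0.4247


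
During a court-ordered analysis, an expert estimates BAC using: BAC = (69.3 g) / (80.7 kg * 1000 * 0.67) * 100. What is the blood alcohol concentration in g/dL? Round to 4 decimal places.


Applying the Widmark formula:
BAC = (dose_g / (body_wt * 1000 * r)) * 100
Denominator = 80.7 * 1000 * 0.67 = 54069
BAC = (69.3 / 54069) * 100
BAC = 0.1282 g/dL

0.1282


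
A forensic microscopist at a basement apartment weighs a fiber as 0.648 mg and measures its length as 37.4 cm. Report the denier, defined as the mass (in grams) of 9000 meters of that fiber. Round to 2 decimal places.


Denier calculation:
Mass in grams = 0.648 mg / 1000 = 0.000648 g
Length in meters = 37.4 cm / 100 = 0.374 m
Linear density = mass / length = 0.000648 / 0.374 = 0.00173262 g/m
Denier = (g/m) * 9000 = 0.00173262 * 9000 = 15.59

15.59


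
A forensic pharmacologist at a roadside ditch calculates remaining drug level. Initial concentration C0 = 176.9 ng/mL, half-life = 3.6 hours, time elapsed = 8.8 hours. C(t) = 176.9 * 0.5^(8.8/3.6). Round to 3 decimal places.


Drug concentration decay:
Number of half-lives = t / t_half = 8.8 / 3.6 = 2.444444
Decay factor = 0.5^2.444444 = 0.18371687
C(t) = 176.9 * 0.18371687 = 32.500 ng/mL

32.500


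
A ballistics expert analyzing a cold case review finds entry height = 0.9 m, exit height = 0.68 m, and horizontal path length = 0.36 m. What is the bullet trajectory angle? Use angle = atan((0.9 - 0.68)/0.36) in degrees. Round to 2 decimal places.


Bullet trajectory angle:
Height difference = 0.9 - 0.68 = 0.22 m
angle = atan(0.22 / 0.36)
angle = atan(0.611111)
angle = 31.43 degrees

31.43


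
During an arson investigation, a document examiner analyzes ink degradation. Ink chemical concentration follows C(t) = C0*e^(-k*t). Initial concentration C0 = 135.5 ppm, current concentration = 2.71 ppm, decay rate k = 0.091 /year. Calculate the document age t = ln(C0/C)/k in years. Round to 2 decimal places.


Document age estimation:
C0/C = 135.5 / 2.71 = 50
ln(C0/C) = 3.912023
t = 3.912023 / 0.091 = 42.99 years

42.99


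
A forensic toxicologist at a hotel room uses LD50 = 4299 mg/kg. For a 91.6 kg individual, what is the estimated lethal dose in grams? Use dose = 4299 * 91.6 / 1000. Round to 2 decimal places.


Lethal dose calculation:
Lethal dose = LD50 * body_weight / 1000
= 4299 * 91.6 / 1000
= 393788.4 / 1000
= 393.79 g

393.79


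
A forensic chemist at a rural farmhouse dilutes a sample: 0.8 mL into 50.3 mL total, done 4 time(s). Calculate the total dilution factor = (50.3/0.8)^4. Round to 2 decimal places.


Dilution factor calculation:
Single dilution = V_total / V_sample = 50.3 / 0.8 ≈ 62.875
Number of dilutions = 4
Total DF = (50.3 / 0.8)^4 (full precision, rounded at the end) = 15628309.10

15628309.10


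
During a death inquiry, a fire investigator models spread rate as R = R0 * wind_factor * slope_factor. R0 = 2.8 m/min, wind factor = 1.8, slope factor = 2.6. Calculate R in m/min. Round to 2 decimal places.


Fire spread rate calculation:
R = R0 * wind_factor * slope_factor
= 2.8 * 1.8 * 2.6
= 5.04 * 2.6
= 13.10 m/min

13.10


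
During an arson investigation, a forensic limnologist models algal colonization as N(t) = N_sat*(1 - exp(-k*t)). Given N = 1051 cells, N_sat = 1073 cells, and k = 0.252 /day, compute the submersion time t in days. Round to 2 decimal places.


PMSI from diatom colonization curve:
N / N_sat = 1051 / 1073 = 0.979497
1 - N/N_sat = 0.020503
ln(1 - N/N_sat) = -3.887184
t = -ln(1 - N/N_sat) / k = -(-3.887184) / 0.252 = 15.43 days

15.43


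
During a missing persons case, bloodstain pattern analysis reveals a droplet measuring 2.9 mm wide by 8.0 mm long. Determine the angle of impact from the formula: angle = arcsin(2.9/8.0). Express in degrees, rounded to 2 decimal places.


Blood spatter impact angle calculation:
width / length = 2.9 / 8.0 = 0.3625
angle = arcsin(0.3625)
angle = 21.25 degrees

21.25


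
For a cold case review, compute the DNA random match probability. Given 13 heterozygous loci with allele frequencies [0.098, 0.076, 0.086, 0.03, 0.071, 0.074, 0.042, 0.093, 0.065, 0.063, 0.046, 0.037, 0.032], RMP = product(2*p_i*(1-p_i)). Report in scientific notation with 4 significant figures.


Computing RMP for 13 loci:
Locus 1: 2 * 0.098 * 0.902 = 0.176792
Locus 2: 2 * 0.076 * 0.924 = 0.140448
Locus 3: 2 * 0.086 * 0.914 = 0.157208
Locus 4: 2 * 0.03 * 0.97 = 0.0582
Locus 5: 2 * 0.071 * 0.929 = 0.131918
Locus 6: 2 * 0.074 * 0.926 = 0.137048
Locus 7: 2 * 0.042 * 0.958 = 0.080472
Locus 8: 2 * 0.093 * 0.907 = 0.168702
Locus 9: 2 * 0.065 * 0.935 = 0.12155
Locus 10: 2 * 0.063 * 0.937 = 0.118062
Locus 11: 2 * 0.046 * 0.954 = 0.087768
Locus 12: 2 * 0.037 * 0.963 = 0.071262
Locus 13: 2 * 0.032 * 0.968 = 0.061952
RMP = 3.101e-13

3.101e-13
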